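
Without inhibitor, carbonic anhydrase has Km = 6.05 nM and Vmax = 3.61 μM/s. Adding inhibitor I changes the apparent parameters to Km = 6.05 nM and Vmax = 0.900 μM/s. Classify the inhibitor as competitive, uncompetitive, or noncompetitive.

Vmax decreases (3.61 → 0.900 μM/s) while Km is unchanged — pure noncompetitive inhibition.

noncompetitive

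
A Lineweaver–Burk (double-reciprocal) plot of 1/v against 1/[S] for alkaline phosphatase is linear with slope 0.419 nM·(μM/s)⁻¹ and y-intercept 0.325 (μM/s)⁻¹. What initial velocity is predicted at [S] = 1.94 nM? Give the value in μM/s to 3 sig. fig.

The y-intercept is 1/Vmax, so Vmax = 1/0.325 = 3.08 μM/s.
The slope is Km/Vmax, so Km = 0.419 × 3.08 = 1.29 nM.
Then v = 3.08 × 1.94/(1.29 + 1.94) = 1.85 μM/s.

1.85 μM/s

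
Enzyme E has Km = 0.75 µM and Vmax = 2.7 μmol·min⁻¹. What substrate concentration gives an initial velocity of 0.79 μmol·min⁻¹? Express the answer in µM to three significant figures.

0.310 µM

The required fractional saturation is v/Vmax = 0.79/2.7 = 0.2926.
Then [S]/(Km+[S]) = 0.2926 ⇒ [S] = 0.75 × 0.2926/(1 − 0.2926) = 0.310 µM.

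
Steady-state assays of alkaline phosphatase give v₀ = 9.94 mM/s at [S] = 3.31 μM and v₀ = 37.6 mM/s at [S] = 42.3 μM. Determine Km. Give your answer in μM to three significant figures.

In reciprocal form, 1/v = (Km/Vmax)·(1/[S]) + 1/Vmax. The two points give (1/[S], 1/v) = (0.3021, 0.1006) and (0.02364, 0.02660).
Slope = (0.1006 − 0.02660)/(0.3021 − 0.02364) = 0.2658; intercept = 0.1006 − 0.2658×0.3021 = 0.02031.
Vmax = 1/intercept = 49.2 mM/s; Km = slope × Vmax = 0.2658 × 49.2 = 13.1 μM.

13.1 μM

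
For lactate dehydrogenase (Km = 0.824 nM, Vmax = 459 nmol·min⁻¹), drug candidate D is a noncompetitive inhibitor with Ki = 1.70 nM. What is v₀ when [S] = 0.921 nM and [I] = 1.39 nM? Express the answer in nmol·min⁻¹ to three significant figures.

α = 1 + [I]/Ki = 1 + 1.39/1.70 = 1.818.
For a noncompetitive inhibitor, Vmax is reduced to Vmax/α while Km is unchanged: Km,app = 0.824 nM, Vmax,app = 253 nmol·min⁻¹.
v = Vmax,app·[S]/(Km,app + [S]) = 253 × 0.921/(0.824 + 0.921) = 133 nmol·min⁻¹.

133 nmol·min⁻¹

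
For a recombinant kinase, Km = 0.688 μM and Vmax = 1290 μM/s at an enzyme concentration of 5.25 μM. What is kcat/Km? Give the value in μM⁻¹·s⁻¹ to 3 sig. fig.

357 μM⁻¹·s⁻¹

kcat = Vmax/[E]total = 1290/5.25 = 246 s⁻¹.
kcat/Km = 246/0.688 = 357 μM⁻¹·s⁻¹.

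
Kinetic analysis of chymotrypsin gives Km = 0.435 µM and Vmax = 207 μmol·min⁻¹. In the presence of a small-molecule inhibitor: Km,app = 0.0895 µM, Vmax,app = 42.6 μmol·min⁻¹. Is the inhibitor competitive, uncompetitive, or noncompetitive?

Both Km and Vmax decrease by the same factor (~4.86-fold) — characteristic of uncompetitive inhibition.

uncompetitive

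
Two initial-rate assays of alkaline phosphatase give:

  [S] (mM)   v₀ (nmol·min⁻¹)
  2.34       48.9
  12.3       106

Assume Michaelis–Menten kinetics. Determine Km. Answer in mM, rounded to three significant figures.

4.65 mM

From v = Vmax[S]/(Km+[S]), each point gives Vmax = v(Km+[S])/[S].
Equating: 48.9(Km+2.34)/2.34 = 106(Km+12.3)/12.3.
20.90·Km + 48.9 = 8.618·Km + 106, so (20.90 − 8.618)·Km = 106 − 48.9.
Km = 57.10/12.28 = 4.65 mM; then Vmax = 48.9(4.65+2.34)/2.34 = 146 nmol·min⁻¹.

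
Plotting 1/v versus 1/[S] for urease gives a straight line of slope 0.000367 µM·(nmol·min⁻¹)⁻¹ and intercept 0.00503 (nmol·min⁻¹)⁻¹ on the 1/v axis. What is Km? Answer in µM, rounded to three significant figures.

0.0730 µM

y-intercept = 1/Vmax ⇒ Vmax = 199 nmol·min⁻¹; slope = Km/Vmax ⇒ Km = slope × Vmax.
Km = 0.000367 × 199 = 0.0730 µM.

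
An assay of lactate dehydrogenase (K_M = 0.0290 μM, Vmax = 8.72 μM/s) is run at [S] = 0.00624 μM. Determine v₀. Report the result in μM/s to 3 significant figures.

[S]/(Km+[S]) = 0.00624/0.03524 = 0.1771, the fractional saturation.
v = 0.1771 × Vmax = 0.1771 × 8.72 = 1.54 μM/s.

1.54 μM/s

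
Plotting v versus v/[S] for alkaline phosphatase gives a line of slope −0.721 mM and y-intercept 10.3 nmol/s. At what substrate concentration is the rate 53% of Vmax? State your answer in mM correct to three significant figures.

The Eadie–Hofstee slope gives Km = 0.721 mM (slope = −Km).
v/Vmax = [S]/(Km+[S]) = 0.53 ⇒ [S] = Km·0.53/(1−0.53) = 0.721 × 1.128 = 0.813 mM.

0.813 mM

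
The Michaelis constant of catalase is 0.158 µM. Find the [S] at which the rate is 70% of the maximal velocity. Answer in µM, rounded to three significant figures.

v/Vmax = [S]/(Km+[S]) = 0.7, so [S] = Km·0.7/(1 − 0.7) = 0.158 × 2.333.
[S] = 0.369 µM.

0.369 µM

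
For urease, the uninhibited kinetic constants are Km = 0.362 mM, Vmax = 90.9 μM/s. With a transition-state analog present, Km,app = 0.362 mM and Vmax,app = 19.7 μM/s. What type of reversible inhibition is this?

Vmax decreases (90.9 → 19.7 μM/s) while Km is unchanged — pure noncompetitive inhibition.

noncompetitive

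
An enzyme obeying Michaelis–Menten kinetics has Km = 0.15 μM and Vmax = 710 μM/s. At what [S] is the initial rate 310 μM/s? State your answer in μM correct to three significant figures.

Rearranging v = Vmax[S]/(Km+[S]) gives [S] = Km·v/(Vmax − v).
[S] = 0.15 × 310 / (710 − 310) = 46.50/400.0 = 0.116 μM.

0.116 μM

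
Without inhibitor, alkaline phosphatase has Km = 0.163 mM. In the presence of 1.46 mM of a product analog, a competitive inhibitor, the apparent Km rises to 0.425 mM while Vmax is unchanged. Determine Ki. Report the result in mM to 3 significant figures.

Competitive: Km,app = α·Km with α = 1 + [I]/Ki.
α = Km,app/Km = 0.425/0.163 = 2.607.
Ki = [I]/(α − 1) = 1.46/1.607 = 0.908 mM.

0.908 mM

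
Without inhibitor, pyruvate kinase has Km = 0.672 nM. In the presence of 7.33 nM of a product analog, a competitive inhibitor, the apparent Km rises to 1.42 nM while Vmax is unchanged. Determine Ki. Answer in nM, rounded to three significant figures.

Competitive: Km,app = α·Km with α = 1 + [I]/Ki.
α = Km,app/Km = 1.42/0.672 = 2.113.
Ki = [I]/(α − 1) = 7.33/1.113 = 6.59 nM.

6.59 nM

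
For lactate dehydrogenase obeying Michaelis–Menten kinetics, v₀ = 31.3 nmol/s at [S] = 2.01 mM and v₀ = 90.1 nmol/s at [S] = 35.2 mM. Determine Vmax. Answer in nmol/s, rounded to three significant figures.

In reciprocal form, 1/v = (Km/Vmax)·(1/[S]) + 1/Vmax. The two points give (1/[S], 1/v) = (0.4975, 0.03195) and (0.02841, 0.01110).
Slope = (0.03195 − 0.01110)/(0.4975 − 0.02841) = 0.04445; intercept = 0.03195 − 0.04445×0.4975 = 0.009836.
Vmax = 1/intercept = 102 nmol/s; Km = slope × Vmax = 0.04445 × 102 = 4.52 mM.

102 nmol/s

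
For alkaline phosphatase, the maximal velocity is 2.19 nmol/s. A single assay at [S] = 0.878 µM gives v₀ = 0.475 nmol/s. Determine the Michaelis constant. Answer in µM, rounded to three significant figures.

3.17 µM

From v = Vmax[S]/(Km+[S]), Km = [S](Vmax − v)/v.
Km = 0.878 × (2.19 − 0.475) / 0.475 = 1.506/0.475 = 3.17 µM.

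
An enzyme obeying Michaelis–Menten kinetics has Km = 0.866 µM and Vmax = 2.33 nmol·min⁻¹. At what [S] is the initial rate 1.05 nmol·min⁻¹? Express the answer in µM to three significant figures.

0.710 µM

The required fractional saturation is v/Vmax = 1.05/2.33 = 0.4506.
Then [S]/(Km+[S]) = 0.4506 ⇒ [S] = 0.866 × 0.4506/(1 − 0.4506) = 0.710 µM.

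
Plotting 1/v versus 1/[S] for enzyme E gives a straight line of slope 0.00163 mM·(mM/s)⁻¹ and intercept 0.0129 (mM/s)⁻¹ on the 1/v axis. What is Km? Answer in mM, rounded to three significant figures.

0.126 mM

y-intercept = 1/Vmax ⇒ Vmax = 77.5 mM/s; slope = Km/Vmax ⇒ Km = slope × Vmax.
Km = 0.00163 × 77.5 = 0.126 mM.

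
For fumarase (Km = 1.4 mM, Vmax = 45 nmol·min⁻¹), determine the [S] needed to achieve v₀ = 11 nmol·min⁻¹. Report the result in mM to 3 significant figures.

Rearranging v = Vmax[S]/(Km+[S]) gives [S] = Km·v/(Vmax − v).
[S] = 1.4 × 11 / (45 − 11) = 15.40/34.00 = 0.453 mM.

0.453 mM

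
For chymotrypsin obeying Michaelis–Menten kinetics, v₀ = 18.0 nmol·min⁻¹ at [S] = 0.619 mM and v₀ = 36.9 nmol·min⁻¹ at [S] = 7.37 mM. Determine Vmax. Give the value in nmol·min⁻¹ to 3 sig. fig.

In reciprocal form, 1/v = (Km/Vmax)·(1/[S]) + 1/Vmax. The two points give (1/[S], 1/v) = (1.616, 0.05556) and (0.1357, 0.02710).
Slope = (0.05556 − 0.02710)/(1.616 − 0.1357) = 0.01923; intercept = 0.05556 − 0.01923×1.616 = 0.02449.
Vmax = 1/intercept = 40.8 nmol·min⁻¹; Km = slope × Vmax = 0.01923 × 40.8 = 0.785 mM.

40.8 nmol·min⁻¹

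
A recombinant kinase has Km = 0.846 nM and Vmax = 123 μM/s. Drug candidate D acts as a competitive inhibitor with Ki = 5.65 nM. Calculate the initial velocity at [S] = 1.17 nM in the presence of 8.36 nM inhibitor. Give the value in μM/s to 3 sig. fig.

44.0 μM/s

With α = 1 + [I]/Ki = 1 + 8.36/5.65 = 2.480, the competitive rate law is v = Vmax[S] / (αKm + [S]).
v = 123×1.17 / (2.480×0.846 + 1.17) = 143.9/3.268 = 44.0 μM/s.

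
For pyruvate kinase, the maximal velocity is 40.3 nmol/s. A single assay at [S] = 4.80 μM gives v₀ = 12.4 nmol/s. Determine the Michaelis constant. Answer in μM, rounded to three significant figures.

v/Vmax = 12.4/40.3 = 0.3077 = [S]/(Km+[S]).
So Km + [S] = [S]/0.3077 = 15.60 μM, giving Km = 15.60 − 4.80 = 10.8 μM.

10.8 μM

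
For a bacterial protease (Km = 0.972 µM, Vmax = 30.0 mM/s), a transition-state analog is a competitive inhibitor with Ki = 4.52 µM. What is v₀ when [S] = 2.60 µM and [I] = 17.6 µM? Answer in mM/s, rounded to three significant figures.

10.6 mM/s

α = 1 + [I]/Ki = 1 + 17.6/4.52 = 4.894.
For a competitive inhibitor, Vmax is unchanged and the apparent Km becomes α·Km: Km,app = 4.76 µM, Vmax,app = 30.0 mM/s.
v = Vmax,app·[S]/(Km,app + [S]) = 30.0 × 2.60/(4.76 + 2.60) = 10.6 mM/s.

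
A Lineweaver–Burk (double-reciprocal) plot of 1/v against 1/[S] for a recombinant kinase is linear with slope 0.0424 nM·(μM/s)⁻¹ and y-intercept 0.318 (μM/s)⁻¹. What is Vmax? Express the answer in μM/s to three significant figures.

3.14 μM/s

The y-intercept of a Lineweaver–Burk plot equals 1/Vmax, so Vmax = 1/0.318 = 3.14 μM/s.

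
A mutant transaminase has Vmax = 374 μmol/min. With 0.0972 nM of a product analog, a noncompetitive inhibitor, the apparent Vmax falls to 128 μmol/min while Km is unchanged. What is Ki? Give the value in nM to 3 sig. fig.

0.0506 nM

Noncompetitive: Vmax,app = Vmax/α with α = 1 + [I]/Ki.
α = Vmax/Vmax,app = 374/128 = 2.922.
Ki = [I]/(α − 1) = 0.0972/1.922 = 0.0506 nM.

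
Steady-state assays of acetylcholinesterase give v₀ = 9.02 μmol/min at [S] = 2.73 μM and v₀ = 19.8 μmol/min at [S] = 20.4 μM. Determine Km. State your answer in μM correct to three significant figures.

From v = Vmax[S]/(Km+[S]), each point gives Vmax = v(Km+[S])/[S].
Equating: 9.02(Km+2.73)/2.73 = 19.8(Km+20.4)/20.4.
3.304·Km + 9.02 = 0.9706·Km + 19.8, so (3.304 − 0.9706)·Km = 19.8 − 9.02.
Km = 10.78/2.333 = 4.62 μM; then Vmax = 9.02(4.62+2.73)/2.73 = 24.3 μmol/min.

4.62 μM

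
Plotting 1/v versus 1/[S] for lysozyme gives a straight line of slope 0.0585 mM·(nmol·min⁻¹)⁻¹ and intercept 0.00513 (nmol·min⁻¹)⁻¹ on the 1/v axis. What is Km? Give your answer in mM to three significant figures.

11.4 mM

y-intercept = 1/Vmax ⇒ Vmax = 195 nmol·min⁻¹; slope = Km/Vmax ⇒ Km = slope × Vmax.
Km = 0.0585 × 195 = 11.4 mM.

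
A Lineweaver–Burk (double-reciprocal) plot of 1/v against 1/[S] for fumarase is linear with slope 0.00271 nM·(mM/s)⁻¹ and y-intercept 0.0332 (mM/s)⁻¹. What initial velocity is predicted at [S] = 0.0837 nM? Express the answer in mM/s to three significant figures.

15.2 mM/s

The y-intercept is 1/Vmax, so Vmax = 1/0.0332 = 30.1 mM/s.
The slope is Km/Vmax, so Km = 0.00271 × 30.1 = 0.0816 nM.
Then v = 30.1 × 0.0837/(0.0816 + 0.0837) = 15.2 mM/s.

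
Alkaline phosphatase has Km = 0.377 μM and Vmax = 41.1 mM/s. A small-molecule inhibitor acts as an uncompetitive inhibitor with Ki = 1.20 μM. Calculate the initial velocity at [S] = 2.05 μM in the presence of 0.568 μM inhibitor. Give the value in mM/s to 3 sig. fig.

With α = 1 + [I]/Ki = 1 + 0.568/1.20 = 1.473, the uncompetitive rate law is v = (Vmax/α)·[S] / (Km/α + [S]).
v = (41.1/1.473)×2.05 / (0.377/1.473 + 2.05) = 57.19/2.306 = 24.8 mM/s.

24.8 mM/s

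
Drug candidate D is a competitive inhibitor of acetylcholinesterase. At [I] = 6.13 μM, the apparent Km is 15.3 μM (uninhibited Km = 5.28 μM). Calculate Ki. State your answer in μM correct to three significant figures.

Competitive: Km,app = α·Km with α = 1 + [I]/Ki.
α = Km,app/Km = 15.3/5.28 = 2.898.
Since α = 1 + [I]/Ki, [I]/Ki = 2.898 − 1 = 1.898 and Ki = 6.13/1.898 = 3.23 μM.

3.23 μM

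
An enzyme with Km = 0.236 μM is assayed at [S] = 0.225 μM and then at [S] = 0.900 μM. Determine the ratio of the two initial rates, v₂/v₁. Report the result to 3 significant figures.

1.62

Since Vmax cancels, v₂/v₁ = [S]₂(Km+[S]₁) / [S]₁(Km+[S]₂).
= 0.900×(0.236+0.225) / (0.225×(0.236+0.900)) = 0.4149/0.2556 = 1.62.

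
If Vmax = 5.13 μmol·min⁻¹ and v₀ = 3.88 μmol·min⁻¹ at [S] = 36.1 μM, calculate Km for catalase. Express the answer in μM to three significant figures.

11.6 μM

From v = Vmax[S]/(Km+[S]), Km = [S](Vmax − v)/v.
Km = 36.1 × (5.13 − 3.88) / 3.88 = 45.12/3.88 = 11.6 μM.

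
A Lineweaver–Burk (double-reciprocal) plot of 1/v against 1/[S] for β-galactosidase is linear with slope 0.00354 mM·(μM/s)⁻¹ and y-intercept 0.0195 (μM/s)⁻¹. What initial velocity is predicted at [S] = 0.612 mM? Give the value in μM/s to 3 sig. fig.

39.6 μM/s

The y-intercept is 1/Vmax, so Vmax = 1/0.0195 = 51.3 μM/s.
The slope is Km/Vmax, so Km = 0.00354 × 51.3 = 0.182 mM.
Then v = 51.3 × 0.612/(0.182 + 0.612) = 39.6 μM/s.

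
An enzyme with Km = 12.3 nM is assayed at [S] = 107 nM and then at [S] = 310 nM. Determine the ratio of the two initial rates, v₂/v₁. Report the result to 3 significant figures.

The fractional saturations are [S]/(Km+[S]) = 107/119.3 = 0.8969 and 310/322.3 = 0.9618.
v₂/v₁ is just their ratio: 0.9618/0.8969 = 1.07.

1.07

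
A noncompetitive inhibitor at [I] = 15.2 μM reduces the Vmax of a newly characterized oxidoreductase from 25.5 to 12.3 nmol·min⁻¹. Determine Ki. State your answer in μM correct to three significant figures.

14.2 μM

Noncompetitive: Vmax,app = Vmax/α with α = 1 + [I]/Ki.
α = Vmax/Vmax,app = 25.5/12.3 = 2.073.
Ki = [I]/(α − 1) = 15.2/1.073 = 14.2 μM.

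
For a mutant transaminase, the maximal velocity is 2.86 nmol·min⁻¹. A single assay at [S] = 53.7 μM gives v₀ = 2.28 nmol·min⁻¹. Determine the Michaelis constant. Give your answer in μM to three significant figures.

13.7 μM

v/Vmax = 2.28/2.86 = 0.7972 = [S]/(Km+[S]).
So Km + [S] = [S]/0.7972 = 67.36 μM, giving Km = 67.36 − 53.7 = 13.7 μM.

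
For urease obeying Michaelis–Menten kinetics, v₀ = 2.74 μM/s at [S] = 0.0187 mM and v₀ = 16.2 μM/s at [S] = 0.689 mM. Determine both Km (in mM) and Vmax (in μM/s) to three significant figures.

From v = Vmax[S]/(Km+[S]), each point gives Vmax = v(Km+[S])/[S].
Equating: 2.74(Km+0.0187)/0.0187 = 16.2(Km+0.689)/0.689.
146.5·Km + 2.74 = 23.51·Km + 16.2, so (146.5 − 23.51)·Km = 16.2 − 2.74.
Km = 13.46/123.0 = 0.109 mM; then Vmax = 2.74(0.109+0.0187)/0.0187 = 18.8 μM/s.

Km = 0.109 mM; Vmax = 18.8 μM/s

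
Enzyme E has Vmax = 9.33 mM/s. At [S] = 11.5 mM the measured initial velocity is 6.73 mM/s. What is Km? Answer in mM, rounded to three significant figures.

4.44 mM

From v = Vmax[S]/(Km+[S]), Km = [S](Vmax − v)/v.
Km = 11.5 × (9.33 − 6.73) / 6.73 = 29.90/6.73 = 4.44 mM.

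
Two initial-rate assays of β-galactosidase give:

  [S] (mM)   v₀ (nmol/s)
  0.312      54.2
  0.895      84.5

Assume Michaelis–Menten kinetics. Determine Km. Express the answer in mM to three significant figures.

0.382 mM

From v = Vmax[S]/(Km+[S]), each point gives Vmax = v(Km+[S])/[S].
Equating: 54.2(Km+0.312)/0.312 = 84.5(Km+0.895)/0.895.
173.7·Km + 54.2 = 94.41·Km + 84.5, so (173.7 − 94.41)·Km = 84.5 − 54.2.
Km = 30.30/79.30 = 0.382 mM; then Vmax = 54.2(0.382+0.312)/0.312 = 121 nmol/s.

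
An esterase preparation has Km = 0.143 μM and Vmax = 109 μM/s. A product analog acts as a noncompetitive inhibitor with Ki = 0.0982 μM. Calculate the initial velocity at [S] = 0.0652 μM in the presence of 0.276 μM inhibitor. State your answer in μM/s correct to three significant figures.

α = 1 + [I]/Ki = 1 + 0.276/0.0982 = 3.811.
For a noncompetitive inhibitor, Vmax is reduced to Vmax/α while Km is unchanged: Km,app = 0.143 μM, Vmax,app = 28.6 μM/s.
v = Vmax,app·[S]/(Km,app + [S]) = 28.6 × 0.0652/(0.143 + 0.0652) = 8.96 μM/s.

8.96 μM/s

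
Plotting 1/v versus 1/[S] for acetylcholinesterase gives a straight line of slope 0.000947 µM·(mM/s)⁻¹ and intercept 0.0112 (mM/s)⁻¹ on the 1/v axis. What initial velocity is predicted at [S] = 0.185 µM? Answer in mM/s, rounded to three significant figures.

61.3 mM/s

The y-intercept is 1/Vmax, so Vmax = 1/0.0112 = 89.3 mM/s.
The slope is Km/Vmax, so Km = 0.000947 × 89.3 = 0.0846 µM.
Then v = 89.3 × 0.185/(0.0846 + 0.185) = 61.3 mM/s.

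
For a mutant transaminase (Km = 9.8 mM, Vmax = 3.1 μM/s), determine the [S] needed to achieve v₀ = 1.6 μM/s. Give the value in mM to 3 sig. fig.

10.5 mM

Rearranging v = Vmax[S]/(Km+[S]) gives [S] = Km·v/(Vmax − v).
[S] = 9.8 × 1.6 / (3.1 − 1.6) = 15.68/1.500 = 10.5 mM.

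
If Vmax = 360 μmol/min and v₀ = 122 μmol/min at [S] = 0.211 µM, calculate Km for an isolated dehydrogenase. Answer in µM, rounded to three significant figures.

v/Vmax = 122/360 = 0.3389 = [S]/(Km+[S]).
So Km + [S] = [S]/0.3389 = 0.6226 µM, giving Km = 0.6226 − 0.211 = 0.412 µM.

0.412 µM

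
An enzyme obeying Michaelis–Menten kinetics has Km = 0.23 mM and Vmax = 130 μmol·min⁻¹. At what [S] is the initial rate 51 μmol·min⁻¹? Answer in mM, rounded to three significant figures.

The required fractional saturation is v/Vmax = 51/130 = 0.3923.
Then [S]/(Km+[S]) = 0.3923 ⇒ [S] = 0.23 × 0.3923/(1 − 0.3923) = 0.148 mM.

0.148 mM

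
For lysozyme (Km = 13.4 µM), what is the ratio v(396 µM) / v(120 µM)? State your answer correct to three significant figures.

1.08

The fractional saturations are [S]/(Km+[S]) = 120/133.4 = 0.8996 and 396/409.4 = 0.9673.
v₂/v₁ is just their ratio: 0.9673/0.8996 = 1.08.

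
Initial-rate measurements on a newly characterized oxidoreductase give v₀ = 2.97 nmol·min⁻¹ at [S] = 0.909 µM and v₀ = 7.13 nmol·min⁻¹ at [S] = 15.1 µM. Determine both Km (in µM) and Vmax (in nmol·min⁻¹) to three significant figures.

From v = Vmax[S]/(Km+[S]), each point gives Vmax = v(Km+[S])/[S].
Equating: 2.97(Km+0.909)/0.909 = 7.13(Km+15.1)/15.1.
3.267·Km + 2.97 = 0.4722·Km + 7.13, so (3.267 − 0.4722)·Km = 7.13 − 2.97.
Km = 4.160/2.795 = 1.49 µM; then Vmax = 2.97(1.49+0.909)/0.909 = 7.83 nmol·min⁻¹.

Km = 1.49 µM; Vmax = 7.83 nmol·min⁻¹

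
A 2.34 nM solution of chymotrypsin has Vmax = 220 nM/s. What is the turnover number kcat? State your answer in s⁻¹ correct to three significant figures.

kcat = Vmax/[E]total = 220 nM/s / 2.34 nM = 94.0 s⁻¹.

94.0 s⁻¹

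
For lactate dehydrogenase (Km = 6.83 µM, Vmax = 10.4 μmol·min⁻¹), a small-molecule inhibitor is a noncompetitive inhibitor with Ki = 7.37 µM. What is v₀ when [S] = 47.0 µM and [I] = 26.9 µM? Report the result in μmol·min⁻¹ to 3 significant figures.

1.95 μmol·min⁻¹

α = 1 + [I]/Ki = 1 + 26.9/7.37 = 4.650.
For a noncompetitive inhibitor, Vmax is reduced to Vmax/α while Km is unchanged: Km,app = 6.83 µM, Vmax,app = 2.24 μmol·min⁻¹.
v = Vmax,app·[S]/(Km,app + [S]) = 2.24 × 47.0/(6.83 + 47.0) = 1.95 μmol·min⁻¹.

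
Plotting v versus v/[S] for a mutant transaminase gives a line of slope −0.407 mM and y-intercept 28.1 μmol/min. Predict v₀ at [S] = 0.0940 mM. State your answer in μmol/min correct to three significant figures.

In the Eadie–Hofstee form v = Vmax − Km·(v/[S]), the slope is −Km and the intercept is Vmax, so Km = 0.407 mM and Vmax = 28.1 μmol/min.
v = 28.1 × 0.0940/(0.407 + 0.0940) = 5.27 μmol/min.

5.27 μmol/min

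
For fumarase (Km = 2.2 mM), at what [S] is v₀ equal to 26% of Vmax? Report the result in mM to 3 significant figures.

0.773 mM

v/Vmax = [S]/(Km+[S]) = 0.26, so [S] = Km·0.26/(1 − 0.26) = 2.2 × 0.3514.
[S] = 0.773 mM.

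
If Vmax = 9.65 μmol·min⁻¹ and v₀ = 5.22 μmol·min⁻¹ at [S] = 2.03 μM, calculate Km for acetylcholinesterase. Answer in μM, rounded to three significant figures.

v/Vmax = 5.22/9.65 = 0.5409 = [S]/(Km+[S]).
So Km + [S] = [S]/0.5409 = 3.753 μM, giving Km = 3.753 − 2.03 = 1.72 μM.

1.72 μM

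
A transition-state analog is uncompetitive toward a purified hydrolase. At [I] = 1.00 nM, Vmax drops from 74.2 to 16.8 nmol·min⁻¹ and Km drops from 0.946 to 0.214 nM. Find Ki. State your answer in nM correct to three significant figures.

0.293 nM

Uncompetitive: Vmax,app = Vmax/α (and Km,app = Km/α) with α = 1 + [I]/Ki.
α = Vmax/Vmax,app = 74.2/16.8 = 4.417.
Ki = [I]/(α − 1) = 1.00/3.417 = 0.293 nM.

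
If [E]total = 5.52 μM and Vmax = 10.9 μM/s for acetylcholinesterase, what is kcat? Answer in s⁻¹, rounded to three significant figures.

kcat = Vmax/[E]total = 10.9 μM/s / 5.52 μM = 1.97 s⁻¹.

1.97 s⁻¹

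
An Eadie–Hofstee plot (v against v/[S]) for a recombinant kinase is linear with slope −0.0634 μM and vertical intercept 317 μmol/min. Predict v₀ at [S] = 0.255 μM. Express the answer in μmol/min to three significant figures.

In the Eadie–Hofstee form v = Vmax − Km·(v/[S]), the slope is −Km and the intercept is Vmax, so Km = 0.0634 μM and Vmax = 317 μmol/min.
v = 317 × 0.255/(0.0634 + 0.255) = 254 μmol/min.

254 μmol/min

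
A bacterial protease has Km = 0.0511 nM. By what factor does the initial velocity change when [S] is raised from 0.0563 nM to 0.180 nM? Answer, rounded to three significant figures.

The fractional saturations are [S]/(Km+[S]) = 0.0563/0.1074 = 0.5242 and 0.180/0.2311 = 0.7789.
v₂/v₁ is just their ratio: 0.7789/0.5242 = 1.49.

1.49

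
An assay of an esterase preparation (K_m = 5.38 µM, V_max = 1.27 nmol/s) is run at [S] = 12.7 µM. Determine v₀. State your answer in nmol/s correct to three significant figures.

v = Vmax·[S]/(Km + [S]) = 1.27 × 12.7 / (5.38 + 12.7)
  = 16.13 / 18.08 = 0.892 nmol/s.

0.892 nmol/s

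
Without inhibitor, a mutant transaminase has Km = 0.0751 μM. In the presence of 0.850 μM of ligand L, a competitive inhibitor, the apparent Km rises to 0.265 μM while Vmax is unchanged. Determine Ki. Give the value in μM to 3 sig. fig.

Competitive: Km,app = α·Km with α = 1 + [I]/Ki.
α = Km,app/Km = 0.265/0.0751 = 3.529.
Since α = 1 + [I]/Ki, [I]/Ki = 3.529 − 1 = 2.529 and Ki = 0.850/2.529 = 0.336 μM.

0.336 μM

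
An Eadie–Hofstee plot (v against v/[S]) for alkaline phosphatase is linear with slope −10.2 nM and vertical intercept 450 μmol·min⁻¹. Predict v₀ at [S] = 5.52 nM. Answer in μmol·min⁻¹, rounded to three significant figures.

158 μmol·min⁻¹

In the Eadie–Hofstee form v = Vmax − Km·(v/[S]), the slope is −Km and the intercept is Vmax, so Km = 10.2 nM and Vmax = 450 μmol·min⁻¹.
v = 450 × 5.52/(10.2 + 5.52) = 158 μmol·min⁻¹.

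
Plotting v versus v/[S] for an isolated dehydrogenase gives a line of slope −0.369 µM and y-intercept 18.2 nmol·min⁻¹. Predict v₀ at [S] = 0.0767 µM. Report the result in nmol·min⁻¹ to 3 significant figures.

3.13 nmol·min⁻¹

In the Eadie–Hofstee form v = Vmax − Km·(v/[S]), the slope is −Km and the intercept is Vmax, so Km = 0.369 µM and Vmax = 18.2 nmol·min⁻¹.
v = 18.2 × 0.0767/(0.369 + 0.0767) = 3.13 nmol·min⁻¹.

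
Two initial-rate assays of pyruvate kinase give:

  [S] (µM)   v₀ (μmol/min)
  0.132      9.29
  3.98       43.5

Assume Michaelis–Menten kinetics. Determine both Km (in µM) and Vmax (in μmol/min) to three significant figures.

Km = 0.575 µM; Vmax = 49.8 μmol/min

In reciprocal form, 1/v = (Km/Vmax)·(1/[S]) + 1/Vmax. The two points give (1/[S], 1/v) = (7.576, 0.1076) and (0.2513, 0.02299).
Slope = (0.1076 − 0.02299)/(7.576 − 0.2513) = 0.01156; intercept = 0.1076 − 0.01156×7.576 = 0.02008.
Vmax = 1/intercept = 49.8 μmol/min; Km = slope × Vmax = 0.01156 × 49.8 = 0.575 µM.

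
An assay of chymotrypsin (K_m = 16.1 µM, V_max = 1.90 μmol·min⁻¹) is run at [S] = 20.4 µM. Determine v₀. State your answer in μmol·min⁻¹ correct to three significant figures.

1.06 μmol·min⁻¹

[S]/(Km+[S]) = 20.4/36.50 = 0.5589, the fractional saturation.
v = 0.5589 × Vmax = 0.5589 × 1.90 = 1.06 μmol·min⁻¹.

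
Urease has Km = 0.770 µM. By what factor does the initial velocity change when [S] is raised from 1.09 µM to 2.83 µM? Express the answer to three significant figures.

The fractional saturations are [S]/(Km+[S]) = 1.09/1.860 = 0.5860 and 2.83/3.600 = 0.7861.
v₂/v₁ is just their ratio: 0.7861/0.5860 = 1.34.

1.34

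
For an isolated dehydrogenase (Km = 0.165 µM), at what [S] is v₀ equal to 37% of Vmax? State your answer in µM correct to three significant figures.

v/Vmax = [S]/(Km+[S]) = 0.37, so [S] = Km·0.37/(1 − 0.37) = 0.165 × 0.5873.
[S] = 0.0969 µM.

0.0969 µM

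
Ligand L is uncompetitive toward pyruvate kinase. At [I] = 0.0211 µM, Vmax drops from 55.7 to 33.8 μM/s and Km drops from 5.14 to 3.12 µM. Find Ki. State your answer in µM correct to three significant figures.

0.0326 µM

Uncompetitive: Vmax,app = Vmax/α (and Km,app = Km/α) with α = 1 + [I]/Ki.
α = Vmax/Vmax,app = 55.7/33.8 = 1.648.
Since α = 1 + [I]/Ki, [I]/Ki = 1.648 − 1 = 0.6479 and Ki = 0.0211/0.6479 = 0.0326 µM.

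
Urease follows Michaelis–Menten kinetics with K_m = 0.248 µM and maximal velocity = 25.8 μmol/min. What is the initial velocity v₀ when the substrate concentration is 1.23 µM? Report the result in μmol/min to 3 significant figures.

21.5 μmol/min

v = Vmax·[S]/(Km + [S]) = 25.8 × 1.23 / (0.248 + 1.23)
  = 31.73 / 1.478 = 21.5 μmol/min.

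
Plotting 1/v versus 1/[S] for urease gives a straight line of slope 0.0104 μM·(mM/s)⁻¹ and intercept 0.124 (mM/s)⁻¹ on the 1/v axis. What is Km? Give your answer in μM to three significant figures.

0.0839 μM

y-intercept = 1/Vmax ⇒ Vmax = 8.06 mM/s; slope = Km/Vmax ⇒ Km = slope × Vmax.
Km = 0.0104 × 8.06 = 0.0839 μM.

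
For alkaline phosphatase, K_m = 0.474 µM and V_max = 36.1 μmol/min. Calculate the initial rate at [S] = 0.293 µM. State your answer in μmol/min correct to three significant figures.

13.8 μmol/min

v = Vmax·[S]/(Km + [S]) = 36.1 × 0.293 / (0.474 + 0.293)
  = 10.58 / 0.7670 = 13.8 μmol/min.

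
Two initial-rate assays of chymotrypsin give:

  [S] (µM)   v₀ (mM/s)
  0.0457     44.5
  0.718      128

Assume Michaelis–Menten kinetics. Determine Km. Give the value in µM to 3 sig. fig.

From v = Vmax[S]/(Km+[S]), each point gives Vmax = v(Km+[S])/[S].
Equating: 44.5(Km+0.0457)/0.0457 = 128(Km+0.718)/0.718.
973.7·Km + 44.5 = 178.3·Km + 128, so (973.7 − 178.3)·Km = 128 − 44.5.
Km = 83.50/795.5 = 0.105 µM; then Vmax = 44.5(0.105+0.0457)/0.0457 = 147 mM/s.

0.105 µM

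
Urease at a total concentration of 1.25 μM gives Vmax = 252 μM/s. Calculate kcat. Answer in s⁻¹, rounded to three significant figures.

kcat = Vmax/[E]total = 252 μM/s / 1.25 μM = 202 s⁻¹.

202 s⁻¹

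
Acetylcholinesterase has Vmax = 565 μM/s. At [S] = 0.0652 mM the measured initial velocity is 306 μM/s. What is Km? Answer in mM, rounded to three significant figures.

0.0552 mM

From v = Vmax[S]/(Km+[S]), Km = [S](Vmax − v)/v.
Km = 0.0652 × (565 − 306) / 306 = 16.89/306 = 0.0552 mM.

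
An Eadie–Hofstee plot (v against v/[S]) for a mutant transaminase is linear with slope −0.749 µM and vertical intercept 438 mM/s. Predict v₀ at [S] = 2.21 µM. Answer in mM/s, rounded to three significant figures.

327 mM/s

In the Eadie–Hofstee form v = Vmax − Km·(v/[S]), the slope is −Km and the intercept is Vmax, so Km = 0.749 µM and Vmax = 438 mM/s.
v = 438 × 2.21/(0.749 + 2.21) = 327 mM/s.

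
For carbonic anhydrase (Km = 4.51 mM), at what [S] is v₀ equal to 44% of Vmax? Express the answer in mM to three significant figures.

v/Vmax = [S]/(Km+[S]) = 0.44, so [S] = Km·0.44/(1 − 0.44) = 4.51 × 0.7857.
[S] = 3.54 mM.

3.54 mM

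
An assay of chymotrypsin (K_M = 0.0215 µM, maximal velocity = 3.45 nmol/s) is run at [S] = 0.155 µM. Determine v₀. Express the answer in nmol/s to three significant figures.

3.03 nmol/s

[S]/(Km+[S]) = 0.155/0.1765 = 0.8782, the fractional saturation.
v = 0.8782 × Vmax = 0.8782 × 3.45 = 3.03 nmol/s.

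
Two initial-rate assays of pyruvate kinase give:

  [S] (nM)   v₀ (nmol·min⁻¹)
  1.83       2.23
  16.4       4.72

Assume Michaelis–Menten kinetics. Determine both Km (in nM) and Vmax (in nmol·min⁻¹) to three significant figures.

Km = 2.68 nM; Vmax = 5.49 nmol·min⁻¹

From v = Vmax[S]/(Km+[S]), each point gives Vmax = v(Km+[S])/[S].
Equating: 2.23(Km+1.83)/1.83 = 4.72(Km+16.4)/16.4.
1.219·Km + 2.23 = 0.2878·Km + 4.72, so (1.219 − 0.2878)·Km = 4.72 − 2.23.
Km = 2.490/0.9308 = 2.68 nM; then Vmax = 2.23(2.68+1.83)/1.83 = 5.49 nmol·min⁻¹.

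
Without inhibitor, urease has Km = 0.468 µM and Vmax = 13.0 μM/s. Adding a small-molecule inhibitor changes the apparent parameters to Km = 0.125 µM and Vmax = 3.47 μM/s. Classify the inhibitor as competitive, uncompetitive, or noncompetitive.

Both Km and Vmax decrease by the same factor (~3.75-fold) — characteristic of uncompetitive inhibition.

uncompetitive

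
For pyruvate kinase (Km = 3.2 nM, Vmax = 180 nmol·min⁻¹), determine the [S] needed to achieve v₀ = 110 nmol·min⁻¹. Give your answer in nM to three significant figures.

Rearranging v = Vmax[S]/(Km+[S]) gives [S] = Km·v/(Vmax − v).
[S] = 3.2 × 110 / (180 − 110) = 352.0/70.00 = 5.03 nM.

5.03 nM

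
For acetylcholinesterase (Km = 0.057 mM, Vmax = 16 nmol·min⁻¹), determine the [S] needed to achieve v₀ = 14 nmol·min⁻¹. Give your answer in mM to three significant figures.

The required fractional saturation is v/Vmax = 14/16 = 0.8750.
Then [S]/(Km+[S]) = 0.8750 ⇒ [S] = 0.057 × 0.8750/(1 − 0.8750) = 0.399 mM.

0.399 mM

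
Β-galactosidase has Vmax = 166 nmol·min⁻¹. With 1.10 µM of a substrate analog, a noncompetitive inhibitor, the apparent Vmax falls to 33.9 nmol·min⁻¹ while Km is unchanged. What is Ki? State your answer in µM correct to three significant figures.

0.282 µM

Noncompetitive: Vmax,app = Vmax/α with α = 1 + [I]/Ki.
α = Vmax/Vmax,app = 166/33.9 = 4.897.
Ki = [I]/(α − 1) = 1.10/3.897 = 0.282 µM.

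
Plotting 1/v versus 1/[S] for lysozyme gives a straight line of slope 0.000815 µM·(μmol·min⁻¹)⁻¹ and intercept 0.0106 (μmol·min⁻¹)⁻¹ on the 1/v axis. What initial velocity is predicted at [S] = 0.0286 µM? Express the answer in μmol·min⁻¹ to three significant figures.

25.6 μmol·min⁻¹

The y-intercept is 1/Vmax, so Vmax = 1/0.0106 = 94.3 μmol·min⁻¹.
The slope is Km/Vmax, so Km = 0.000815 × 94.3 = 0.0769 µM.
Then v = 94.3 × 0.0286/(0.0769 + 0.0286) = 25.6 μmol·min⁻¹.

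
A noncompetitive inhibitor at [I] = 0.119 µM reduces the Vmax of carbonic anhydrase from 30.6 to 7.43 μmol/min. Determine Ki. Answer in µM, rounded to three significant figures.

Noncompetitive: Vmax,app = Vmax/α with α = 1 + [I]/Ki.
α = Vmax/Vmax,app = 30.6/7.43 = 4.118.
Ki = [I]/(α − 1) = 0.119/3.118 = 0.0382 µM.

0.0382 µM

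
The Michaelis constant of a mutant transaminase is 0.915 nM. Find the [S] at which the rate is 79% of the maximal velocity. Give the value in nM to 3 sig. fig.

v/Vmax = [S]/(Km+[S]) = 0.79, so [S] = Km·0.79/(1 − 0.79) = 0.915 × 3.762.
[S] = 3.44 nM.

3.44 nM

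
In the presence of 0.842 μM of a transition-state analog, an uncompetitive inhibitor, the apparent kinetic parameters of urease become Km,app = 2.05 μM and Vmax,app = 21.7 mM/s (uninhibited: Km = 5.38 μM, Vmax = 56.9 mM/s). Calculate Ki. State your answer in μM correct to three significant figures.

Uncompetitive: Vmax,app = Vmax/α (and Km,app = Km/α) with α = 1 + [I]/Ki.
α = Vmax/Vmax,app = 56.9/21.7 = 2.622.
Since α = 1 + [I]/Ki, [I]/Ki = 2.622 − 1 = 1.622 and Ki = 0.842/1.622 = 0.519 μM.

0.519 μM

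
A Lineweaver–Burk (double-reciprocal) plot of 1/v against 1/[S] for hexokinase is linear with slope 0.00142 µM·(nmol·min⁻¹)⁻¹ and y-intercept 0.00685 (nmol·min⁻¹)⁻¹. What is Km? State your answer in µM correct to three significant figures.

y-intercept = 1/Vmax ⇒ Vmax = 146 nmol·min⁻¹; slope = Km/Vmax ⇒ Km = slope × Vmax.
Km = 0.00142 × 146 = 0.207 µM.

0.207 µM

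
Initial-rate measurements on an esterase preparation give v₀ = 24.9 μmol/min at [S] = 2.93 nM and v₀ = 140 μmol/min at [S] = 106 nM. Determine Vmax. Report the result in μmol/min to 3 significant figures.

From v = Vmax[S]/(Km+[S]), each point gives Vmax = v(Km+[S])/[S].
Equating: 24.9(Km+2.93)/2.93 = 140(Km+106)/106.
8.498·Km + 24.9 = 1.321·Km + 140, so (8.498 − 1.321)·Km = 140 − 24.9.
Km = 115.1/7.178 = 16.0 nM; then Vmax = 24.9(16.0+2.93)/2.93 = 161 μmol/min.

161 μmol/min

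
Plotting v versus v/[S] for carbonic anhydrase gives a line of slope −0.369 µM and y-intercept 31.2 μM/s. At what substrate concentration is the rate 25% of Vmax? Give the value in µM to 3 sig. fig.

The Eadie–Hofstee slope gives Km = 0.369 µM (slope = −Km).
v/Vmax = [S]/(Km+[S]) = 0.25 ⇒ [S] = Km·0.25/(1−0.25) = 0.369 × 0.3333 = 0.123 µM.

0.123 µM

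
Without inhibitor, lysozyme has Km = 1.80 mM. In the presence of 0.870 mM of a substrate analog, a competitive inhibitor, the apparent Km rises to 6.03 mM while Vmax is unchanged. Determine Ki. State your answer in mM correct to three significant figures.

Competitive: Km,app = α·Km with α = 1 + [I]/Ki.
α = Km,app/Km = 6.03/1.80 = 3.350.
Since α = 1 + [I]/Ki, [I]/Ki = 3.350 − 1 = 2.350 and Ki = 0.870/2.350 = 0.370 mM.

0.370 mM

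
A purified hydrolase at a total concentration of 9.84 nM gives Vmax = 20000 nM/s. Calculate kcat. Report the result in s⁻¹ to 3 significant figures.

kcat = Vmax/[E]total = 20000 nM/s / 9.84 nM = 2030 s⁻¹.

2030 s⁻¹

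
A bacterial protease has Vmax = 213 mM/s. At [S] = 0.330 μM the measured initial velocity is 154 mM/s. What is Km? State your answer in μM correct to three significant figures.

0.126 μM

v/Vmax = 154/213 = 0.7230 = [S]/(Km+[S]).
So Km + [S] = [S]/0.7230 = 0.4564 μM, giving Km = 0.4564 − 0.330 = 0.126 μM.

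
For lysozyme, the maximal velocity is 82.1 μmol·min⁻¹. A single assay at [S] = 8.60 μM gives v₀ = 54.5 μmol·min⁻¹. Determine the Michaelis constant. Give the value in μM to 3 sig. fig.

4.36 μM

From v = Vmax[S]/(Km+[S]), Km = [S](Vmax − v)/v.
Km = 8.60 × (82.1 − 54.5) / 54.5 = 237.4/54.5 = 4.36 μM.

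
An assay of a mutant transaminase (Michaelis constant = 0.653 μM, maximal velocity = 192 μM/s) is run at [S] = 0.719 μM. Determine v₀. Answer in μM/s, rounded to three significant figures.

101 μM/s

v = Vmax·[S]/(Km + [S]) = 192 × 0.719 / (0.653 + 0.719)
  = 138.0 / 1.372 = 101 μM/s.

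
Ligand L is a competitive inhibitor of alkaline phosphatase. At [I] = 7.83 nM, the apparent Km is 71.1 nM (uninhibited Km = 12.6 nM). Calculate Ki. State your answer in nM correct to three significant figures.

Competitive: Km,app = α·Km with α = 1 + [I]/Ki.
α = Km,app/Km = 71.1/12.6 = 5.643.
Ki = [I]/(α − 1) = 7.83/4.643 = 1.69 nM.

1.69 nM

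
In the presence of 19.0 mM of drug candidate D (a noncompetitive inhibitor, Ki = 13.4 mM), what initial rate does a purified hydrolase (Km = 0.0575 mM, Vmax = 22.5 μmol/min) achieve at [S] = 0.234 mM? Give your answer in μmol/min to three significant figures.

7.47 μmol/min

α = 1 + [I]/Ki = 1 + 19.0/13.4 = 2.418.
For a noncompetitive inhibitor, Vmax is reduced to Vmax/α while Km is unchanged: Km,app = 0.0575 mM, Vmax,app = 9.31 μmol/min.
v = Vmax,app·[S]/(Km,app + [S]) = 9.31 × 0.234/(0.0575 + 0.234) = 7.47 μmol/min.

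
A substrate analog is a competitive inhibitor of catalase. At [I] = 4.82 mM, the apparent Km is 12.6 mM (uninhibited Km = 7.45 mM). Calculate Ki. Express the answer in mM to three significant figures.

6.97 mM

Competitive: Km,app = α·Km with α = 1 + [I]/Ki.
α = Km,app/Km = 12.6/7.45 = 1.691.
Ki = [I]/(α − 1) = 4.82/0.6913 = 6.97 mM.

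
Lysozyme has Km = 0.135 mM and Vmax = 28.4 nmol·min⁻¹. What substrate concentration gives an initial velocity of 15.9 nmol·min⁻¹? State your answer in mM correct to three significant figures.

Rearranging v = Vmax[S]/(Km+[S]) gives [S] = Km·v/(Vmax − v).
[S] = 0.135 × 15.9 / (28.4 − 15.9) = 2.146/12.50 = 0.172 mM.

0.172 mM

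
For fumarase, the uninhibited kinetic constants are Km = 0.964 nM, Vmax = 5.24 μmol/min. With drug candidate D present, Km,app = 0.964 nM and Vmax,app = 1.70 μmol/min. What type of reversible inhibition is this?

Vmax decreases (5.24 → 1.70 μmol/min) while Km is unchanged — pure noncompetitive inhibition.

noncompetitive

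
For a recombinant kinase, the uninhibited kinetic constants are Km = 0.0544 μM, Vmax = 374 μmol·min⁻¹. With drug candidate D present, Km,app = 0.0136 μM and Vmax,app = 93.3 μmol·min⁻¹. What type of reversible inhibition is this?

Both Km and Vmax decrease by the same factor (~4.01-fold) — characteristic of uncompetitive inhibition.

uncompetitive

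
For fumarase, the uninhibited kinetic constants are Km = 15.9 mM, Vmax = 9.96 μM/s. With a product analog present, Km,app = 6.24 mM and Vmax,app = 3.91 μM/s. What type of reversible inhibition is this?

Both Km and Vmax decrease by the same factor (~2.55-fold) — characteristic of uncompetitive inhibition.

uncompetitive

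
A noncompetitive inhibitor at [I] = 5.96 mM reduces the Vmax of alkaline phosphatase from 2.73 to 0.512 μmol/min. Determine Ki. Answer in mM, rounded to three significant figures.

Noncompetitive: Vmax,app = Vmax/α with α = 1 + [I]/Ki.
α = Vmax/Vmax,app = 2.73/0.512 = 5.332.
Ki = [I]/(α − 1) = 5.96/4.332 = 1.38 mM.

1.38 mM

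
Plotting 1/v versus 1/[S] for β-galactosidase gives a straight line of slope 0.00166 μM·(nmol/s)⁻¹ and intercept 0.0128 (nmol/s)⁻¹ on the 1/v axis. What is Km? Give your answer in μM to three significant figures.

0.130 μM

y-intercept = 1/Vmax ⇒ Vmax = 78.1 nmol/s; slope = Km/Vmax ⇒ Km = slope × Vmax.
Km = 0.00166 × 78.1 = 0.130 μM.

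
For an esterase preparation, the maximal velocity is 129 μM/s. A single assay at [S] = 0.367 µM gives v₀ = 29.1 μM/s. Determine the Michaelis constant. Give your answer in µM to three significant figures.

v/Vmax = 29.1/129 = 0.2256 = [S]/(Km+[S]).
So Km + [S] = [S]/0.2256 = 1.627 µM, giving Km = 1.627 − 0.367 = 1.26 µM.

1.26 µM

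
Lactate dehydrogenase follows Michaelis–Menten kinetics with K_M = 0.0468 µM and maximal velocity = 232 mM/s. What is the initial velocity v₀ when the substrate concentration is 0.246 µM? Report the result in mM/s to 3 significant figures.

195 mM/s

[S]/(Km+[S]) = 0.246/0.2928 = 0.8402, the fractional saturation.
v = 0.8402 × Vmax = 0.8402 × 232 = 195 mM/s.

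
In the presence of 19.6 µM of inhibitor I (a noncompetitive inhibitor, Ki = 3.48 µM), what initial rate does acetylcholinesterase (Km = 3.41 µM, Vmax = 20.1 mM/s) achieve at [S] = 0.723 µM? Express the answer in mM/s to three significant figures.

With α = 1 + [I]/Ki = 1 + 19.6/3.48 = 6.632, the noncompetitive rate law is v = (Vmax/α)·[S] / (Km + [S]).
v = (20.1/6.632)×0.723 / (3.41 + 0.723) = 2.191/4.133 = 0.530 mM/s.

0.530 mM/s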